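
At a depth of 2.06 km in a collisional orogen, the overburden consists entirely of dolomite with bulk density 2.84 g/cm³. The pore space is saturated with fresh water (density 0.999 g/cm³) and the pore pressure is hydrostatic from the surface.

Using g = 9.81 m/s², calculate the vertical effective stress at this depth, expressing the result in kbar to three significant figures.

0.372 kbar

Overburden (lithostatic) stress σ_v:
dolomite: 2840 kg/m³ × 9.81 m/s² × 2060 m = 5.739×10^7 Pa = 57.39 MPa
Pore pressure P_p = 999 kg/m³ × 9.81 m/s² × 2060 m = 2.019×10^7 Pa = 20.19 MPa
Effective stress σ' = σ_v − P_p = 57.39 − 20.19 = 37.204 MPa = 0.37204 kbar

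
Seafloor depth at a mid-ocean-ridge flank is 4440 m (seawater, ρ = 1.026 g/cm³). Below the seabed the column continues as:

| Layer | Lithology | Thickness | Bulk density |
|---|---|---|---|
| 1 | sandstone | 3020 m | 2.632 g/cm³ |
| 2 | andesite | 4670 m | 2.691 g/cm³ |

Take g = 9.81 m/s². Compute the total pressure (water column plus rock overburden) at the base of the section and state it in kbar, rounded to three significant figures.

2.46 kbar

seawater: 1026 kg/m³ × 9.81 m/s² × 4440 m = 4.469×10^7 Pa = 0.4469 kbar
sandstone: 2632 kg/m³ × 9.81 m/s² × 3020 m = 7.798×10^7 Pa = 0.7798 kbar
andesite: 2691 kg/m³ × 9.81 m/s² × 4670 m = 1.233×10^8 Pa = 1.233 kbar
Total = 0.4469 + 0.7798 + 1.233 = 2.4595 kbar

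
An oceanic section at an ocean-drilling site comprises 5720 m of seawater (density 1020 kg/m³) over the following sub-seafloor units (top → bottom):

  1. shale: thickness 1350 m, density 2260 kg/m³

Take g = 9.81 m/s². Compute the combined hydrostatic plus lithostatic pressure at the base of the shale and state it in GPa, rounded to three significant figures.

0.0872 GPa

seawater: 1020 kg/m³ × 9.81 m/s² × 5720 m = 5.724×10^7 Pa = 0.05724 GPa
shale: 2260 kg/m³ × 9.81 m/s² × 1350 m = 2.993×10^7 Pa = 0.02993 GPa
Total = 0.05724 + 0.02993 = 0.087166 GPa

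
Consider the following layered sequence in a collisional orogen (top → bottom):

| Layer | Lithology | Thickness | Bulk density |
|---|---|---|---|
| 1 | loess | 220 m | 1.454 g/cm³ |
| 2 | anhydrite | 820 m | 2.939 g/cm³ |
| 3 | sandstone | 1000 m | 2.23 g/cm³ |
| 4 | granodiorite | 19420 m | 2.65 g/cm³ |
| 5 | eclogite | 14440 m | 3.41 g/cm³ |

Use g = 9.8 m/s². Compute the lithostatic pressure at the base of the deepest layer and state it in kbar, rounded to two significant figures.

loess: 1454 kg/m³ × 9.8 m/s² × 220 m = 3.135×10^6 Pa = 0.03135 kbar
anhydrite: 2939 kg/m³ × 9.8 m/s² × 820 m = 2.362×10^7 Pa = 0.2362 kbar
sandstone: 2230 kg/m³ × 9.8 m/s² × 1000 m = 2.185×10^7 Pa = 0.2185 kbar
granodiorite: 2650 kg/m³ × 9.8 m/s² × 19420 m = 5.043×10^8 Pa = 5.043 kbar
eclogite: 3410 kg/m³ × 9.8 m/s² × 14440 m = 4.826×10^8 Pa = 4.826 kbar
Total = 0.03135 + 0.2362 + 0.2185 + 5.043 + 4.826 = 10.355 kbar

10 kbar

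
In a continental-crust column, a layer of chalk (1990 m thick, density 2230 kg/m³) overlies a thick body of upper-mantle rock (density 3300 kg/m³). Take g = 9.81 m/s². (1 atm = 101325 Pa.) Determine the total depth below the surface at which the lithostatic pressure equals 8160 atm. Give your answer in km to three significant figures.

26.2 km

Pressure at base of upper layers: 2230×9.81×1990 = 4.353×10^7 Pa = 429.6 atm
Remaining pressure to be supplied by upper-mantle rock: 8.268×10^8 − 4.353×10^7 = 7.833×10^8 Pa
Additional depth in upper-mantle rock = 7.833×10^8 Pa / (3300 kg/m³ × 9.81 m/s²) = 24195 m
Total depth = 1990 m + 24195 m = 26185 m
= 26.185 km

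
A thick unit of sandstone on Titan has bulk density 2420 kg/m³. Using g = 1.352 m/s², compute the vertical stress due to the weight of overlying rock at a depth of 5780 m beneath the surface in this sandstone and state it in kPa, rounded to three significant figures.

18900 kPa

sandstone: 2420 kg/m³ × 1.352 m/s² × 5780 m = 1.891×10^7 Pa = 18911 kPa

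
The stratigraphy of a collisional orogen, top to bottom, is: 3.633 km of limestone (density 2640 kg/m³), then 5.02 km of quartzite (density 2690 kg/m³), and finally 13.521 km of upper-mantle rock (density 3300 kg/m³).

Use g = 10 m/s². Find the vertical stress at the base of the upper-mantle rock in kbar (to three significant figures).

6.77 kbar

limestone: 2640 kg/m³ × 10 m/s² × 3633 m = 9.591×10^7 Pa = 0.9591 kbar
quartzite: 2690 kg/m³ × 10 m/s² × 5020 m = 1.350×10^8 Pa = 1.350 kbar
upper-mantle rock: 3300 kg/m³ × 10 m/s² × 13521 m = 4.462×10^8 Pa = 4.462 kbar
Total = 0.9591 + 1.350 + 4.462 = 6.7714 kbar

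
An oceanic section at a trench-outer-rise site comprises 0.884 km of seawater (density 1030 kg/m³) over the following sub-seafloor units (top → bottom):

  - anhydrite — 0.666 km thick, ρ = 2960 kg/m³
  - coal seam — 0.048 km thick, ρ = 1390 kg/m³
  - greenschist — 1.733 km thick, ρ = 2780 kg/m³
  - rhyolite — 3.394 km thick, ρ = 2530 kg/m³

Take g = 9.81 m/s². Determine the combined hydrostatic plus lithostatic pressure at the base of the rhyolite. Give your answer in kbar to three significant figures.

seawater: 1030 kg/m³ × 9.81 m/s² × 884 m = 8.932×10^6 Pa = 0.08932 kbar
anhydrite: 2960 kg/m³ × 9.81 m/s² × 666 m = 1.934×10^7 Pa = 0.1934 kbar
coal seam: 1390 kg/m³ × 9.81 m/s² × 48 m = 6.545×10^5 Pa = 6.545×10^-3 kbar
greenschist: 2780 kg/m³ × 9.81 m/s² × 1733 m = 4.726×10^7 Pa = 0.4726 kbar
rhyolite: 2530 kg/m³ × 9.81 m/s² × 3394 m = 8.424×10^7 Pa = 0.8424 kbar
Total = 0.08932 + 0.1934 + 6.545×10^-3 + 0.4726 + 0.8424 = 1.6042 kbar

1.60 kbar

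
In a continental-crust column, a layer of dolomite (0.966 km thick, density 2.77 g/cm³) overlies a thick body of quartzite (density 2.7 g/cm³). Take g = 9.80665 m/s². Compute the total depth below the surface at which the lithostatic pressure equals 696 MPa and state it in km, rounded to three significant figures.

Pressure at base of upper layers: 2770×9.80665×966 = 2.624×10^7 Pa = 26.24 MPa
Remaining pressure to be supplied by quartzite: 6.960×10^8 − 2.624×10^7 = 6.698×10^8 Pa
Additional depth in quartzite = 6.698×10^8 Pa / (2700 kg/m³ × 9.80665 m/s²) = 25295 m
Total depth = 966 m + 25295 m = 26261 m
= 26.261 km

26.3 km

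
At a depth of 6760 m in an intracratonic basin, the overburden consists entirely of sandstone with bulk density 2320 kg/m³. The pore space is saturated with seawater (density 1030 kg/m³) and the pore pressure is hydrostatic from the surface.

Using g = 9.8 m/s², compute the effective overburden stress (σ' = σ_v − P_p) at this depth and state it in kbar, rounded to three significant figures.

0.855 kbar

Overburden (lithostatic) stress σ_v:
sandstone: 2320 kg/m³ × 9.8 m/s² × 6760 m = 1.537×10^8 Pa = 153.7 MPa
Pore pressure P_p = 1030 kg/m³ × 9.8 m/s² × 6760 m = 6.824×10^7 Pa = 68.24 MPa
Effective stress σ' = σ_v − P_p = 153.7 − 68.24 = 85.460 MPa = 0.85460 kbar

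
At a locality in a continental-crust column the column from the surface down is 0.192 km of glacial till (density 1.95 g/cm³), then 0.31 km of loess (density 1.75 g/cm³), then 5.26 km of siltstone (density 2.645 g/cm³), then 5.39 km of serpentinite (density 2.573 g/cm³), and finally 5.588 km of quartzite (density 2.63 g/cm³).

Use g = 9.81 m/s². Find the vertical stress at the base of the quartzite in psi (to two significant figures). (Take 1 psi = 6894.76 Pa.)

62000 psi

glacial till: 1950 kg/m³ × 9.81 m/s² × 192 m = 3.673×10^6 Pa = 532.7 psi
loess: 1750 kg/m³ × 9.81 m/s² × 310 m = 5.322×10^6 Pa = 771.9 psi
siltstone: 2645 kg/m³ × 9.81 m/s² × 5260 m = 1.365×10^8 Pa = 19795 psi
serpentinite: 2573 kg/m³ × 9.81 m/s² × 5390 m = 1.360×10^8 Pa = 19732 psi
quartzite: 2630 kg/m³ × 9.81 m/s² × 5588 m = 1.442×10^8 Pa = 20910 psi
Total = 532.7 + 771.9 + 19795 + 19732 + 20910 = 61743 psi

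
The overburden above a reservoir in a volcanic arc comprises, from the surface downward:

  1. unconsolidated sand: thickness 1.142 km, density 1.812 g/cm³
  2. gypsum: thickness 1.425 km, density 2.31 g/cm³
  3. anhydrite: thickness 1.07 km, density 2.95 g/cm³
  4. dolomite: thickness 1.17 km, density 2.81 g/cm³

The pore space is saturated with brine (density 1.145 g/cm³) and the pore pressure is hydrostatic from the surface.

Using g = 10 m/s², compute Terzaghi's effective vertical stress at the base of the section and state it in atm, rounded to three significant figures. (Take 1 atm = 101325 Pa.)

622 atm

Overburden (lithostatic) stress σ_v:
unconsolidated sand: 1812 kg/m³ × 10 m/s² × 1142 m = 2.069×10^7 Pa = 20.69 MPa
gypsum: 2310 kg/m³ × 10 m/s² × 1425 m = 3.292×10^7 Pa = 32.92 MPa
anhydrite: 2950 kg/m³ × 10 m/s² × 1070 m = 3.156×10^7 Pa = 31.57 MPa
dolomite: 2810 kg/m³ × 10 m/s² × 1170 m = 3.288×10^7 Pa = 32.88 MPa
Total = 20.69 + 32.92 + 31.57 + 32.88 = 118.05 MPa
Pore pressure P_p = 1145 kg/m³ × 10 m/s² × 4807 m = 5.504×10^7 Pa = 55.04 MPa
Effective stress σ' = σ_v − P_p = 118.1 − 55.04 = 63.012 MPa = 621.88 atm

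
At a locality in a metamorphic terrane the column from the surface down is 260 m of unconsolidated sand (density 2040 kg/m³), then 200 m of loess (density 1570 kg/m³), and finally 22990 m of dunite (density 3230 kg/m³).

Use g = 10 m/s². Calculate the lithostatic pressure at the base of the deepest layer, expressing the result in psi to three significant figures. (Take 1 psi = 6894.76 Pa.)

unconsolidated sand: 2040 kg/m³ × 10 m/s² × 260 m = 5.304×10^6 Pa = 769.3 psi
loess: 1570 kg/m³ × 10 m/s² × 200 m = 3.140×10^6 Pa = 455.4 psi
dunite: 3230 kg/m³ × 10 m/s² × 22990 m = 7.426×10^8 Pa = 1.077×10^5 psi
Total = 769.3 + 455.4 + 1.077×10^5 = 1.0893×10^5 psi

109000 psi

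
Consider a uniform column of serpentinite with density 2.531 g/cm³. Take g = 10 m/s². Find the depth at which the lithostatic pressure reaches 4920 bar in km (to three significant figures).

h = P/(ρg) = 4920 bar / (2531 kg/m³ × 10 m/s²) = 4.920×10^8 Pa / 25310 Pa/m = 19439 m
= 19.439 km

19.4 km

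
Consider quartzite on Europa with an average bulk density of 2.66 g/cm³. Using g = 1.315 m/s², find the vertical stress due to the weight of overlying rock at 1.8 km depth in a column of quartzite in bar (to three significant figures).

quartzite: 2660 kg/m³ × 1.315 m/s² × 1800 m = 6.296×10^6 Pa = 62.96 bar

63.0 bar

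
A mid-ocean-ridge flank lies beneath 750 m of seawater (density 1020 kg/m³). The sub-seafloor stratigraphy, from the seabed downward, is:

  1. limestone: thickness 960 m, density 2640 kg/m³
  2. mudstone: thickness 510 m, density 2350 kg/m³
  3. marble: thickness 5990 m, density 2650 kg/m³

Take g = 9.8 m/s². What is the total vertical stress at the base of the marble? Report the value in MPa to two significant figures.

200 MPa

seawater: 1020 kg/m³ × 9.8 m/s² × 750 m = 7.497×10^6 Pa = 7.497 MPa
limestone: 2640 kg/m³ × 9.8 m/s² × 960 m = 2.484×10^7 Pa = 24.84 MPa
mudstone: 2350 kg/m³ × 9.8 m/s² × 510 m = 1.175×10^7 Pa = 11.75 MPa
marble: 2650 kg/m³ × 9.8 m/s² × 5990 m = 1.556×10^8 Pa = 155.6 MPa
Total = 7.497 + 24.84 + 11.75 + 155.6 = 199.64 MPa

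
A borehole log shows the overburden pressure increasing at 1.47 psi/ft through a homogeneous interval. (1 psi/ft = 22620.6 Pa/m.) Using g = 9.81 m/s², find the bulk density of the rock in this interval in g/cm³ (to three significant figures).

ρ = (dP/dz)/g = 1.47 psi/ft / 9.81 m/s² = 33252 Pa/m / 9.81 m/s² = 3389.6 kg/m³
= 3.390 g/cm³

3.39 g/cm³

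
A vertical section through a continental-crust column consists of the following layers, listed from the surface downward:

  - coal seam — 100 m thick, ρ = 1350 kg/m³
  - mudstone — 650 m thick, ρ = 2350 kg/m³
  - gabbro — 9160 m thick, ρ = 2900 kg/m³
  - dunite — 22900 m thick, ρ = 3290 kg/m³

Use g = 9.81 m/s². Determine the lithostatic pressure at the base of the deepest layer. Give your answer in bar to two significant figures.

10000 bar

coal seam: 1350 kg/m³ × 9.81 m/s² × 100 m = 1.324×10^6 Pa = 13.24 bar
mudstone: 2350 kg/m³ × 9.81 m/s² × 650 m = 1.498×10^7 Pa = 149.8 bar
gabbro: 2900 kg/m³ × 9.81 m/s² × 9160 m = 2.606×10^8 Pa = 2606 bar
dunite: 3290 kg/m³ × 9.81 m/s² × 22900 m = 7.391×10^8 Pa = 7391 bar
Total = 13.24 + 149.8 + 2606 + 7391 = 10160 bar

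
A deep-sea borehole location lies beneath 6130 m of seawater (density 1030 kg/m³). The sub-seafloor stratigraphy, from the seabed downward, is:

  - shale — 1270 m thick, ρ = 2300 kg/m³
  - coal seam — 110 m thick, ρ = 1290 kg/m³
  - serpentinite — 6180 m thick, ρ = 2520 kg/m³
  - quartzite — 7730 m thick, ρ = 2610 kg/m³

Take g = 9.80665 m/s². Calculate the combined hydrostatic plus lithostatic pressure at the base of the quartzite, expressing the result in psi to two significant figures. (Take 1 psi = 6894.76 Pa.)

64000 psi

seawater: 1030 kg/m³ × 9.80665 m/s² × 6130 m = 6.192×10^7 Pa = 8980 psi
shale: 2300 kg/m³ × 9.80665 m/s² × 1270 m = 2.865×10^7 Pa = 4155 psi
coal seam: 1290 kg/m³ × 9.80665 m/s² × 110 m = 1.392×10^6 Pa = 201.8 psi
serpentinite: 2520 kg/m³ × 9.80665 m/s² × 6180 m = 1.527×10^8 Pa = 22151 psi
quartzite: 2610 kg/m³ × 9.80665 m/s² × 7730 m = 1.979×10^8 Pa = 28696 psi
Total = 8980 + 4155 + 201.8 + 22151 + 28696 = 64184 psi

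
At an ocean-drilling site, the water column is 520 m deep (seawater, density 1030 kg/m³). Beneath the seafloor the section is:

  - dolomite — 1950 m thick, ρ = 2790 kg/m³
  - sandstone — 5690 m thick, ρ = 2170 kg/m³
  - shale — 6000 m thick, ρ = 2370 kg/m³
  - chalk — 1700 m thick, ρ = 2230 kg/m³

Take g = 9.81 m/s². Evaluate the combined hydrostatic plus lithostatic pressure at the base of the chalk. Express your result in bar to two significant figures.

3600 bar

seawater: 1030 kg/m³ × 9.81 m/s² × 520 m = 5.254×10^6 Pa = 52.54 bar
dolomite: 2790 kg/m³ × 9.81 m/s² × 1950 m = 5.337×10^7 Pa = 533.7 bar
sandstone: 2170 kg/m³ × 9.81 m/s² × 5690 m = 1.211×10^8 Pa = 1211 bar
shale: 2370 kg/m³ × 9.81 m/s² × 6000 m = 1.395×10^8 Pa = 1395 bar
chalk: 2230 kg/m³ × 9.81 m/s² × 1700 m = 3.719×10^7 Pa = 371.9 bar
Total = 52.54 + 533.7 + 1211 + 1395 + 371.9 = 3564.4 bar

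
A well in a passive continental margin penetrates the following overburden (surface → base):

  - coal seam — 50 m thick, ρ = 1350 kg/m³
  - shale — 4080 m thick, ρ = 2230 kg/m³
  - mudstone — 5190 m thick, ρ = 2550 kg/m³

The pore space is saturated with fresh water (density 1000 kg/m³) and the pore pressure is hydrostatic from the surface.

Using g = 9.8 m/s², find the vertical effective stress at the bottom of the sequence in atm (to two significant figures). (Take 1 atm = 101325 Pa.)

Overburden (lithostatic) stress σ_v:
coal seam: 1350 kg/m³ × 9.8 m/s² × 50 m = 6.615×10^5 Pa = 0.6615 MPa
shale: 2230 kg/m³ × 9.8 m/s² × 4080 m = 8.916×10^7 Pa = 89.16 MPa
mudstone: 2550 kg/m³ × 9.8 m/s² × 5190 m = 1.297×10^8 Pa = 129.7 MPa
Total = 0.6615 + 89.16 + 129.7 = 219.52 MPa
Pore pressure P_p = 1000 kg/m³ × 9.8 m/s² × 9320 m = 9.134×10^7 Pa = 91.34 MPa
Effective stress σ' = σ_v − P_p = 219.5 − 91.34 = 128.19 MPa = 1265.1 atm

1300 atm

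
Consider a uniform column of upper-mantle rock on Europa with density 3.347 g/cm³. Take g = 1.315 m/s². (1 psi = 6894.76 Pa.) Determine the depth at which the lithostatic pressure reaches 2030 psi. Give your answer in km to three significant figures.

3.18 km

h = P/(ρg) = 2030 psi / (3347 kg/m³ × 1.315 m/s²) = 1.400×10^7 Pa / 4401.3 Pa/m = 3180.0 m
= 3.1800 km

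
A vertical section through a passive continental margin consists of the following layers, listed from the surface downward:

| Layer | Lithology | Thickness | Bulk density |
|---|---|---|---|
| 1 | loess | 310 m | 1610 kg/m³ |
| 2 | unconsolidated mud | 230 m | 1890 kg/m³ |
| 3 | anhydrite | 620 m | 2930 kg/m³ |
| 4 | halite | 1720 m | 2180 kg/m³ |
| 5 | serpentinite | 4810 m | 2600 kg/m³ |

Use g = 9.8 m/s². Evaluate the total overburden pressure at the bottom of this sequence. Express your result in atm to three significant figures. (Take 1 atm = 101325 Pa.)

1840 atm

loess: 1610 kg/m³ × 9.8 m/s² × 310 m = 4.891×10^6 Pa = 48.27 atm
unconsolidated mud: 1890 kg/m³ × 9.8 m/s² × 230 m = 4.260×10^6 Pa = 42.04 atm
anhydrite: 2930 kg/m³ × 9.8 m/s² × 620 m = 1.780×10^7 Pa = 175.7 atm
halite: 2180 kg/m³ × 9.8 m/s² × 1720 m = 3.675×10^7 Pa = 362.7 atm
serpentinite: 2600 kg/m³ × 9.8 m/s² × 4810 m = 1.226×10^8 Pa = 1210 atm
Total = 48.27 + 42.04 + 175.7 + 362.7 + 1210 = 1838.2 atm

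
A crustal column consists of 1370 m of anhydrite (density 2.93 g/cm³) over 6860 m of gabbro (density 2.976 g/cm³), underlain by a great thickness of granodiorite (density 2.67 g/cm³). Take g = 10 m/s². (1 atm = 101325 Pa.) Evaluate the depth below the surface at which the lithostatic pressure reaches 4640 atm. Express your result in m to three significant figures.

Pressure at base of upper layers: 2930×10×1370 + 2976×10×6860 = 2.443×10^8 Pa = 2411 atm
Remaining pressure to be supplied by granodiorite: 4.701×10^8 − 2.443×10^8 = 2.259×10^8 Pa
Additional depth in granodiorite = 2.259×10^8 Pa / (2670 kg/m³ × 10 m/s²) = 8458.9 m
Total depth = 8230 m + 8458.9 m = 16689 m

16700 m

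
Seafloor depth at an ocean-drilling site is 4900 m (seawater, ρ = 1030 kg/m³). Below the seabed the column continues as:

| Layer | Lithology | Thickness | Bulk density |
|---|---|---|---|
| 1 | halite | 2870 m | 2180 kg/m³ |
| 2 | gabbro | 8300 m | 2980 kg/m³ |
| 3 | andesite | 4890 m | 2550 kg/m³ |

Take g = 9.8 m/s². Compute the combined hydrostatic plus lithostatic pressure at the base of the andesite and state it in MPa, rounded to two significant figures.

seawater: 1030 kg/m³ × 9.8 m/s² × 4900 m = 4.946×10^7 Pa = 49.46 MPa
halite: 2180 kg/m³ × 9.8 m/s² × 2870 m = 6.131×10^7 Pa = 61.31 MPa
gabbro: 2980 kg/m³ × 9.8 m/s² × 8300 m = 2.424×10^8 Pa = 242.4 MPa
andesite: 2550 kg/m³ × 9.8 m/s² × 4890 m = 1.222×10^8 Pa = 122.2 MPa
Total = 49.46 + 61.31 + 242.4 + 122.2 = 475.37 MPa

480 MPa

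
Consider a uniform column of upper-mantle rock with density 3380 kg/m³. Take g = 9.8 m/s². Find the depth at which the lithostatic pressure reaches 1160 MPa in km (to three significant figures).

h = P/(ρg) = 1160 MPa / (3380 kg/m³ × 9.8 m/s²) = 1.160×10^9 Pa / 33124 Pa/m = 35020 m
= 35.020 km

35.0 km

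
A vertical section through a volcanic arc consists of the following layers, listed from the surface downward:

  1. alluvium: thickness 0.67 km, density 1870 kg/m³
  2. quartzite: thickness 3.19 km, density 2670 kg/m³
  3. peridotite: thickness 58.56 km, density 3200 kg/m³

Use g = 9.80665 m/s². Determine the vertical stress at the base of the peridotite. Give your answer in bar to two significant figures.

19000 bar

alluvium: 1870 kg/m³ × 9.80665 m/s² × 670 m = 1.229×10^7 Pa = 122.9 bar
quartzite: 2670 kg/m³ × 9.80665 m/s² × 3190 m = 8.353×10^7 Pa = 835.3 bar
peridotite: 3200 kg/m³ × 9.80665 m/s² × 58560 m = 1.838×10^9 Pa = 18377 bar
Total = 122.9 + 835.3 + 18377 = 19335 bar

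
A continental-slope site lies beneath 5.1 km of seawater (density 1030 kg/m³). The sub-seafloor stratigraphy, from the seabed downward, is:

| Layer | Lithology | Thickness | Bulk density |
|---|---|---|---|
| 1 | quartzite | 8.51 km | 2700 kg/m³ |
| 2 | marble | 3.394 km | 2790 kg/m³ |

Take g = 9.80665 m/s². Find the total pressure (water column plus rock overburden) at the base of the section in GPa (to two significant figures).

seawater: 1030 kg/m³ × 9.80665 m/s² × 5100 m = 5.151×10^7 Pa = 0.05151 GPa
quartzite: 2700 kg/m³ × 9.80665 m/s² × 8510 m = 2.253×10^8 Pa = 0.2253 GPa
marble: 2790 kg/m³ × 9.80665 m/s² × 3394 m = 9.286×10^7 Pa = 0.09286 GPa
Total = 0.05151 + 0.2253 + 0.09286 = 0.36970 GPa

0.37 GPa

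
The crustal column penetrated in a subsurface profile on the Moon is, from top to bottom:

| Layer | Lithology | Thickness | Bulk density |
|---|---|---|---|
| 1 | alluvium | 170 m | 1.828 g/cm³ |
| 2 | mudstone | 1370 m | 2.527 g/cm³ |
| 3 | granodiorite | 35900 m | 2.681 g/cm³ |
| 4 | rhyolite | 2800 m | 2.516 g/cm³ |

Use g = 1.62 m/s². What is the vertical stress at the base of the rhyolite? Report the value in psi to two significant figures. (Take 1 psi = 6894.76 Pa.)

25000 psi

alluvium: 1828 kg/m³ × 1.62 m/s² × 170 m = 5.034×10^5 Pa = 73.02 psi
mudstone: 2527 kg/m³ × 1.62 m/s² × 1370 m = 5.608×10^6 Pa = 813.4 psi
granodiorite: 2681 kg/m³ × 1.62 m/s² × 35900 m = 1.559×10^8 Pa = 22615 psi
rhyolite: 2516 kg/m³ × 1.62 m/s² × 2800 m = 1.141×10^7 Pa = 1655 psi
Total = 73.02 + 813.4 + 22615 + 1655 = 25156 psi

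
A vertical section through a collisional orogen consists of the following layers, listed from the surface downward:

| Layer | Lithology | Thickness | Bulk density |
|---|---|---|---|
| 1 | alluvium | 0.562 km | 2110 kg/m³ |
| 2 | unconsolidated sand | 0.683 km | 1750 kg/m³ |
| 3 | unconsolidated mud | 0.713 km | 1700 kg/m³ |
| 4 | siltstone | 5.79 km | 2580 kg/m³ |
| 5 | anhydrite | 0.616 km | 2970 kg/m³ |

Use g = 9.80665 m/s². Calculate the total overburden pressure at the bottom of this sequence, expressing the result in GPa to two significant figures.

alluvium: 2110 kg/m³ × 9.80665 m/s² × 562 m = 1.163×10^7 Pa = 0.01163 GPa
unconsolidated sand: 1750 kg/m³ × 9.80665 m/s² × 683 m = 1.172×10^7 Pa = 0.01172 GPa
unconsolidated mud: 1700 kg/m³ × 9.80665 m/s² × 713 m = 1.189×10^7 Pa = 0.01189 GPa
siltstone: 2580 kg/m³ × 9.80665 m/s² × 5790 m = 1.465×10^8 Pa = 0.1465 GPa
anhydrite: 2970 kg/m³ × 9.80665 m/s² × 616 m = 1.794×10^7 Pa = 0.01794 GPa
Total = 0.01163 + 0.01172 + 0.01189 + 0.1465 + 0.01794 = 0.19967 GPa

0.20 GPa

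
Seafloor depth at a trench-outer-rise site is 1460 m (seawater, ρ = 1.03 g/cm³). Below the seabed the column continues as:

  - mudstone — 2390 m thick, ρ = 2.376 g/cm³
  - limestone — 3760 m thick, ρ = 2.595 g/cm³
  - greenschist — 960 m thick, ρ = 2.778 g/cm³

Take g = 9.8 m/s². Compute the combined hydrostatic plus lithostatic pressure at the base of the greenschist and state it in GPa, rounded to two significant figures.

0.19 GPa

seawater: 1030 kg/m³ × 9.8 m/s² × 1460 m = 1.474×10^7 Pa = 0.01474 GPa
mudstone: 2376 kg/m³ × 9.8 m/s² × 2390 m = 5.565×10^7 Pa = 0.05565 GPa
limestone: 2595 kg/m³ × 9.8 m/s² × 3760 m = 9.562×10^7 Pa = 0.09562 GPa
greenschist: 2778 kg/m³ × 9.8 m/s² × 960 m = 2.614×10^7 Pa = 0.02614 GPa
Total = 0.01474 + 0.05565 + 0.09562 + 0.02614 = 0.19214 GPa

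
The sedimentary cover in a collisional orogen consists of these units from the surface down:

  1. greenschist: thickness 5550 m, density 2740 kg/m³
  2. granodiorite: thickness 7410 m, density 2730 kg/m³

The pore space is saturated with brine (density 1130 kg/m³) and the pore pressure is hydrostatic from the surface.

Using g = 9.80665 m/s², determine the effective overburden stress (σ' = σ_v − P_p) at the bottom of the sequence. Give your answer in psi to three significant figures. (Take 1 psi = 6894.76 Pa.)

29600 psi

Overburden (lithostatic) stress σ_v:
greenschist: 2740 kg/m³ × 9.80665 m/s² × 5550 m = 1.491×10^8 Pa = 149.1 MPa
granodiorite: 2730 kg/m³ × 9.80665 m/s² × 7410 m = 1.984×10^8 Pa = 198.4 MPa
Total = 149.1 + 198.4 = 347.51 MPa
Pore pressure P_p = 1130 kg/m³ × 9.80665 m/s² × 12960 m = 1.436×10^8 Pa = 143.6 MPa
Effective stress σ' = σ_v − P_p = 347.5 − 143.6 = 203.89 MPa = 29572 psi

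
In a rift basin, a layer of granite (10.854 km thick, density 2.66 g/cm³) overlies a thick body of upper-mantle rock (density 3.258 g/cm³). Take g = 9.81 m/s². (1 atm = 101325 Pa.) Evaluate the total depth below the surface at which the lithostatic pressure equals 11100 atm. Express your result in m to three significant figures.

37200 m

Pressure at base of upper layers: 2660×9.81×10854 = 2.832×10^8 Pa = 2795 atm
Remaining pressure to be supplied by upper-mantle rock: 1.125×10^9 − 2.832×10^8 = 8.415×10^8 Pa
Additional depth in upper-mantle rock = 8.415×10^8 Pa / (3258 kg/m³ × 9.81 m/s²) = 26328 m
Total depth = 10854 m + 26328 m = 37182 m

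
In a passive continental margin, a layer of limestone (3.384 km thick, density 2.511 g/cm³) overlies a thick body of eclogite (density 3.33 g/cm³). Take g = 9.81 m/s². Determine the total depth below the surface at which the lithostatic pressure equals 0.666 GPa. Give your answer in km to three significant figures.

21.2 km

Pressure at base of upper layers: 2511×9.81×3384 = 8.336×10^7 Pa = 0.08336 GPa
Remaining pressure to be supplied by eclogite: 6.660×10^8 − 8.336×10^7 = 5.826×10^8 Pa
Additional depth in eclogite = 5.826×10^8 Pa / (3330 kg/m³ × 9.81 m/s²) = 17836 m
Total depth = 3384 m + 17836 m = 21220 m
= 21.220 km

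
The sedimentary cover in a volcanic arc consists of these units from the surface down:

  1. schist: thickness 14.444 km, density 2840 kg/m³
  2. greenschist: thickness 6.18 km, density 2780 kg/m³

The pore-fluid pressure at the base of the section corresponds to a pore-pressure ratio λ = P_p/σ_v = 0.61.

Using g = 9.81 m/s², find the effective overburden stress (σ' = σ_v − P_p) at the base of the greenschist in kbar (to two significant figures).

Overburden (lithostatic) stress σ_v:
schist: 2840 kg/m³ × 9.81 m/s² × 14444 m = 4.024×10^8 Pa = 402.4 MPa
greenschist: 2780 kg/m³ × 9.81 m/s² × 6180 m = 1.685×10^8 Pa = 168.5 MPa
Total = 402.4 + 168.5 = 570.96 MPa
Pore pressure P_p = λ·σ_v = 0.61 × 571.0 MPa = 348.3 MPa
Effective stress σ' = σ_v − P_p = 571.0 − 348.3 = 222.67 MPa = 2.2267 kbar

2.2 kbar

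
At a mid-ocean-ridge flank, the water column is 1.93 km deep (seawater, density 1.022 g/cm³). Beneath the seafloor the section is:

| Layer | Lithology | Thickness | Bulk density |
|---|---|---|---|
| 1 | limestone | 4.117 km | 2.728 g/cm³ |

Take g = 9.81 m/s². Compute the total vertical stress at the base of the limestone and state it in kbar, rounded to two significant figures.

seawater: 1022 kg/m³ × 9.81 m/s² × 1930 m = 1.935×10^7 Pa = 0.1935 kbar
limestone: 2728 kg/m³ × 9.81 m/s² × 4117 m = 1.102×10^8 Pa = 1.102 kbar
Total = 0.1935 + 1.102 = 1.2953 kbar

1.3 kbar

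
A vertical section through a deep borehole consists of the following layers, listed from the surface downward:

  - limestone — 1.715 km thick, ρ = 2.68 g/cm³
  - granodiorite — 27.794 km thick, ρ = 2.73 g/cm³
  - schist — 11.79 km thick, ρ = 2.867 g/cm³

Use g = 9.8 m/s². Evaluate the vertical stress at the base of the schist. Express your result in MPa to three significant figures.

1120 MPa

limestone: 2680 kg/m³ × 9.8 m/s² × 1715 m = 4.504×10^7 Pa = 45.04 MPa
granodiorite: 2730 kg/m³ × 9.8 m/s² × 27794 m = 7.436×10^8 Pa = 743.6 MPa
schist: 2867 kg/m³ × 9.8 m/s² × 11790 m = 3.313×10^8 Pa = 331.3 MPa
Total = 45.04 + 743.6 + 331.3 = 1119.9 MPa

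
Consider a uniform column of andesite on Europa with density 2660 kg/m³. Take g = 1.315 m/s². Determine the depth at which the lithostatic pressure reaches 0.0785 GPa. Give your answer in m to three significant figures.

h = P/(ρg) = 0.0785 GPa / (2660 kg/m³ × 1.315 m/s²) = 7.850×10^7 Pa / 3497.9 Pa/m = 22442 m

22400 m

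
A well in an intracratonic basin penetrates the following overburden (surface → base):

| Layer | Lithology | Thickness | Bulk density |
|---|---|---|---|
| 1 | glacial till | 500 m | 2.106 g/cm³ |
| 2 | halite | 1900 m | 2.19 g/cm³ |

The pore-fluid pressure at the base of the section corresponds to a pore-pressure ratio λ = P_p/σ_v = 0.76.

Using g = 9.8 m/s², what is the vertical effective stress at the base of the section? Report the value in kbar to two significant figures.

Overburden (lithostatic) stress σ_v:
glacial till: 2106 kg/m³ × 9.8 m/s² × 500 m = 1.032×10^7 Pa = 10.32 MPa
halite: 2190 kg/m³ × 9.8 m/s² × 1900 m = 4.078×10^7 Pa = 40.78 MPa
Total = 10.32 + 40.78 = 51.097 MPa
Pore pressure P_p = λ·σ_v = 0.76 × 51.10 MPa = 38.83 MPa
Effective stress σ' = σ_v − P_p = 51.10 − 38.83 = 12.263 MPa = 0.12263 kbar

0.12 kbar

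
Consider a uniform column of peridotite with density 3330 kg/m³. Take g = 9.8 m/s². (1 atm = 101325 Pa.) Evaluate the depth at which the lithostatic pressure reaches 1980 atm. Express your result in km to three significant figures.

6.15 km

h = P/(ρg) = 1980 atm / (3330 kg/m³ × 9.8 m/s²) = 2.006×10^8 Pa / 32634 Pa/m = 6147.7 m
= 6.1477 km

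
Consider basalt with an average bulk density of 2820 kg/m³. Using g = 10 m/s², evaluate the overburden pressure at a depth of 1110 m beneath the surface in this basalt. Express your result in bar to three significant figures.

313 bar

basalt: 2820 kg/m³ × 10 m/s² × 1110 m = 3.130×10^7 Pa = 313.0 bar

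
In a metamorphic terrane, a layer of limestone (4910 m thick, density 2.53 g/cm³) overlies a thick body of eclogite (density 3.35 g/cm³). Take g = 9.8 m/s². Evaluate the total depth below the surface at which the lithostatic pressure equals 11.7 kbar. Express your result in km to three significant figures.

36.8 km

Pressure at base of upper layers: 2530×9.8×4910 = 1.217×10^8 Pa = 1.217 kbar
Remaining pressure to be supplied by eclogite: 1.170×10^9 − 1.217×10^8 = 1.048×10^9 Pa
Additional depth in eclogite = 1.048×10^9 Pa / (3350 kg/m³ × 9.8 m/s²) = 31930 m
Total depth = 4910 m + 31930 m = 36840 m
= 36.840 km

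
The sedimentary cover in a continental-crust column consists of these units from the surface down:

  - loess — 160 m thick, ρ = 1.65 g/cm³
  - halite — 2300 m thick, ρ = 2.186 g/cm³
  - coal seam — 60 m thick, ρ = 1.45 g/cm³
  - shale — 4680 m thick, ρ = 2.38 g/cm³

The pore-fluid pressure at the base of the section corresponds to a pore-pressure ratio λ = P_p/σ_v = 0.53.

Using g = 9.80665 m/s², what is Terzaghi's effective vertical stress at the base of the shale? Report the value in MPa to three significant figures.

Overburden (lithostatic) stress σ_v:
loess: 1650 kg/m³ × 9.80665 m/s² × 160 m = 2.589×10^6 Pa = 2.589 MPa
halite: 2186 kg/m³ × 9.80665 m/s² × 2300 m = 4.931×10^7 Pa = 49.31 MPa
coal seam: 1450 kg/m³ × 9.80665 m/s² × 60 m = 8.532×10^5 Pa = 0.8532 MPa
shale: 2380 kg/m³ × 9.80665 m/s² × 4680 m = 1.092×10^8 Pa = 109.2 MPa
Total = 2.589 + 49.31 + 0.8532 + 109.2 = 161.98 MPa
Pore pressure P_p = λ·σ_v = 0.53 × 162.0 MPa = 85.85 MPa
Effective stress σ' = σ_v − P_p = 162.0 − 85.85 = 76.130 MPa

76.1 MPa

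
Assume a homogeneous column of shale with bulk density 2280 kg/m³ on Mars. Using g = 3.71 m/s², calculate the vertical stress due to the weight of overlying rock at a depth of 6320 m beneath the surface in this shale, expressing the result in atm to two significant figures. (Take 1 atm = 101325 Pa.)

530 atm

shale: 2280 kg/m³ × 3.71 m/s² × 6320 m = 5.346×10^7 Pa = 527.6 atm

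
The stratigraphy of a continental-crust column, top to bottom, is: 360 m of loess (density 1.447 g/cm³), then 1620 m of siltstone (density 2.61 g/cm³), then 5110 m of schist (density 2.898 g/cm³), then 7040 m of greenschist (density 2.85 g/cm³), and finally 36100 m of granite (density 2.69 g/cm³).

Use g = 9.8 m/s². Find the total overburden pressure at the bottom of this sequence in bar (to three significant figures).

13400 bar

loess: 1447 kg/m³ × 9.8 m/s² × 360 m = 5.105×10^6 Pa = 51.05 bar
siltstone: 2610 kg/m³ × 9.8 m/s² × 1620 m = 4.144×10^7 Pa = 414.4 bar
schist: 2898 kg/m³ × 9.8 m/s² × 5110 m = 1.451×10^8 Pa = 1451 bar
greenschist: 2850 kg/m³ × 9.8 m/s² × 7040 m = 1.966×10^8 Pa = 1966 bar
granite: 2690 kg/m³ × 9.8 m/s² × 36100 m = 9.517×10^8 Pa = 9517 bar
Total = 51.05 + 414.4 + 1451 + 1966 + 9517 = 13400 bar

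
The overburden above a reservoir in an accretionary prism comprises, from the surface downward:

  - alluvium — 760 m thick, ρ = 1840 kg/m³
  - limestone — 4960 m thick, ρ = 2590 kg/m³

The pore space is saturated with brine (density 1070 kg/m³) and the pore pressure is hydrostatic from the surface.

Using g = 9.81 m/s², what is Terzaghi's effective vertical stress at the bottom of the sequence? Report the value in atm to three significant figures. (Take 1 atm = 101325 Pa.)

Overburden (lithostatic) stress σ_v:
alluvium: 1840 kg/m³ × 9.81 m/s² × 760 m = 1.372×10^7 Pa = 13.72 MPa
limestone: 2590 kg/m³ × 9.81 m/s² × 4960 m = 1.260×10^8 Pa = 126.0 MPa
Total = 13.72 + 126.0 = 139.74 MPa
Pore pressure P_p = 1070 kg/m³ × 9.81 m/s² × 5720 m = 6.004×10^7 Pa = 60.04 MPa
Effective stress σ' = σ_v − P_p = 139.7 − 60.04 = 79.700 MPa = 786.58 atm

787 atm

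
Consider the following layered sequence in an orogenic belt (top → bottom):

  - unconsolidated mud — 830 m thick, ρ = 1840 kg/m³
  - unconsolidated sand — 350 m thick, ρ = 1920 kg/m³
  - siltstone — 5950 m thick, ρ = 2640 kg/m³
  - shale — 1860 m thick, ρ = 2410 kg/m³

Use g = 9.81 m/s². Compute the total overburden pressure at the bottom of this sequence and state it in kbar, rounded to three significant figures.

2.20 kbar

unconsolidated mud: 1840 kg/m³ × 9.81 m/s² × 830 m = 1.498×10^7 Pa = 0.1498 kbar
unconsolidated sand: 1920 kg/m³ × 9.81 m/s² × 350 m = 6.592×10^6 Pa = 0.06592 kbar
siltstone: 2640 kg/m³ × 9.81 m/s² × 5950 m = 1.541×10^8 Pa = 1.541 kbar
shale: 2410 kg/m³ × 9.81 m/s² × 1860 m = 4.397×10^7 Pa = 0.4397 kbar
Total = 0.1498 + 0.06592 + 1.541 + 0.4397 = 2.1964 kbar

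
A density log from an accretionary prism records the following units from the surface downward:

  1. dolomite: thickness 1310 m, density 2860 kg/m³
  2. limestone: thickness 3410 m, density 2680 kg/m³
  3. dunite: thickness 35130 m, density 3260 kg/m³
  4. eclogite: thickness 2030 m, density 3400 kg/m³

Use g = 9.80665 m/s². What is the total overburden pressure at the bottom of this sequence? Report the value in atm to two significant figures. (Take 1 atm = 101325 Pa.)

13000 atm

dolomite: 2860 kg/m³ × 9.80665 m/s² × 1310 m = 3.674×10^7 Pa = 362.6 atm
limestone: 2680 kg/m³ × 9.80665 m/s² × 3410 m = 8.962×10^7 Pa = 884.5 atm
dunite: 3260 kg/m³ × 9.80665 m/s² × 35130 m = 1.123×10^9 Pa = 11084 atm
eclogite: 3400 kg/m³ × 9.80665 m/s² × 2030 m = 6.769×10^7 Pa = 668.0 atm
Total = 362.6 + 884.5 + 11084 + 668.0 = 12999 atm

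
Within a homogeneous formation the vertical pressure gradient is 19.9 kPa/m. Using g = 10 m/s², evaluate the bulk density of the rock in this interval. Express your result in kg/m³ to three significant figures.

1990 kg/m³

ρ = (dP/dz)/g = 19.9 kPa/m / 10 m/s² = 19900 Pa/m / 10 m/s² = 1990.0 kg/m³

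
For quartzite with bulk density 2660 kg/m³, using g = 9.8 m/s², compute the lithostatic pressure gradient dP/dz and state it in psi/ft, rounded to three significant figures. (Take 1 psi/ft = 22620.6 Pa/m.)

dP/dz = ρg = 2660 kg/m³ × 9.8 m/s² = 26068 Pa/m
= 26068 Pa/m × (1 psi/ft / 22621 Pa/m) = 1.1524 psi/ft

1.15 psi/ft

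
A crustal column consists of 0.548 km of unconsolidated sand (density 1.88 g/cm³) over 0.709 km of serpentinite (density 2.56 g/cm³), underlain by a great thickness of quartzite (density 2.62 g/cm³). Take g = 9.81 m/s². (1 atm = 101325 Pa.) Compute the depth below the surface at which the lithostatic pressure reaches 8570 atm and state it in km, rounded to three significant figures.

Pressure at base of upper layers: 1880×9.81×548 + 2560×9.81×709 = 2.791×10^7 Pa = 275.5 atm
Remaining pressure to be supplied by quartzite: 8.684×10^8 − 2.791×10^7 = 8.404×10^8 Pa
Additional depth in quartzite = 8.404×10^8 Pa / (2620 kg/m³ × 9.81 m/s²) = 32699 m
Total depth = 1257 m + 32699 m = 33956 m
= 33.956 km

34.0 km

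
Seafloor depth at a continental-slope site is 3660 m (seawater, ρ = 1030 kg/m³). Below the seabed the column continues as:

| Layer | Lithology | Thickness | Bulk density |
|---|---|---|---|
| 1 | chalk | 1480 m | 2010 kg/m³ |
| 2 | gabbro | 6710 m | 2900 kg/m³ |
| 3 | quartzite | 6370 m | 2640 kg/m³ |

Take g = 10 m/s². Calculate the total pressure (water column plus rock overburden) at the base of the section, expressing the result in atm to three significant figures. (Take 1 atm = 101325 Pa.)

4250 atm

seawater: 1030 kg/m³ × 10 m/s² × 3660 m = 3.770×10^7 Pa = 372.1 atm
chalk: 2010 kg/m³ × 10 m/s² × 1480 m = 2.975×10^7 Pa = 293.6 atm
gabbro: 2900 kg/m³ × 10 m/s² × 6710 m = 1.946×10^8 Pa = 1920 atm
quartzite: 2640 kg/m³ × 10 m/s² × 6370 m = 1.682×10^8 Pa = 1660 atm
Total = 372.1 + 293.6 + 1920 + 1660 = 4245.8 atm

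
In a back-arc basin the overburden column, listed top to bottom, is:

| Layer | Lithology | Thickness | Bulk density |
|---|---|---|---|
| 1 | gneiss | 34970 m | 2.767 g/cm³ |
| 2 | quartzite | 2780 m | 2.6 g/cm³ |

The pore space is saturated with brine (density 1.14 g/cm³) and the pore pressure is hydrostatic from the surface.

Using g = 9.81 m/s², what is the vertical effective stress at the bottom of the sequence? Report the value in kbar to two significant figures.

Overburden (lithostatic) stress σ_v:
gneiss: 2767 kg/m³ × 9.81 m/s² × 34970 m = 9.492×10^8 Pa = 949.2 MPa
quartzite: 2600 kg/m³ × 9.81 m/s² × 2780 m = 7.091×10^7 Pa = 70.91 MPa
Total = 949.2 + 70.91 = 1020.1 MPa
Pore pressure P_p = 1140 kg/m³ × 9.81 m/s² × 37750 m = 4.222×10^8 Pa = 422.2 MPa
Effective stress σ' = σ_v − P_p = 1020 − 422.2 = 597.97 MPa = 5.9797 kbar

6.0 kbar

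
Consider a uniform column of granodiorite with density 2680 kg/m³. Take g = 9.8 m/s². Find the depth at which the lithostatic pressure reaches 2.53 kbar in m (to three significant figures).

h = P/(ρg) = 2.53 kbar / (2680 kg/m³ × 9.8 m/s²) = 2.530×10^8 Pa / 26264 Pa/m = 9633.0 m

9630 m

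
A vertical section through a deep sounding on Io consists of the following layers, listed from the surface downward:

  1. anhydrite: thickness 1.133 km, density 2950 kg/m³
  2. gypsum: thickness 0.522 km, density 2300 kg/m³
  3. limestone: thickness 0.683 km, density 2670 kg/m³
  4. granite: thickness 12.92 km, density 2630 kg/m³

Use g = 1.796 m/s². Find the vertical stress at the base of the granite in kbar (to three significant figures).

0.725 kbar

anhydrite: 2950 kg/m³ × 1.796 m/s² × 1133 m = 6.003×10^6 Pa = 0.06003 kbar
gypsum: 2300 kg/m³ × 1.796 m/s² × 522 m = 2.156×10^6 Pa = 0.02156 kbar
limestone: 2670 kg/m³ × 1.796 m/s² × 683 m = 3.275×10^6 Pa = 0.03275 kbar
granite: 2630 kg/m³ × 1.796 m/s² × 12920 m = 6.103×10^7 Pa = 0.6103 kbar
Total = 0.06003 + 0.02156 + 0.03275 + 0.6103 = 0.72462 kbar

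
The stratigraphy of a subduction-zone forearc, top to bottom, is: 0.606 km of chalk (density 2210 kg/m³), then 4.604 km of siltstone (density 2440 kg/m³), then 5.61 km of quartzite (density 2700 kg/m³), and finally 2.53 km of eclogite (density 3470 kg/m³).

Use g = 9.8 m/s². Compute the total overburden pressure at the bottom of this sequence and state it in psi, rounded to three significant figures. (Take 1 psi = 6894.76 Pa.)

chalk: 2210 kg/m³ × 9.8 m/s² × 606 m = 1.312×10^7 Pa = 1904 psi
siltstone: 2440 kg/m³ × 9.8 m/s² × 4604 m = 1.101×10^8 Pa = 15967 psi
quartzite: 2700 kg/m³ × 9.8 m/s² × 5610 m = 1.484×10^8 Pa = 21529 psi
eclogite: 3470 kg/m³ × 9.8 m/s² × 2530 m = 8.604×10^7 Pa = 12478 psi
Total = 1904 + 15967 + 21529 + 12478 = 51879 psi

51900 psi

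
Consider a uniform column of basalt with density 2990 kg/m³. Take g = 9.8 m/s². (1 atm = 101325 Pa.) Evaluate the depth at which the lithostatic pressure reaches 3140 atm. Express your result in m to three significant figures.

h = P/(ρg) = 3140 atm / (2990 kg/m³ × 9.8 m/s²) = 3.182×10^8 Pa / 29302 Pa/m = 10858 m

10900 m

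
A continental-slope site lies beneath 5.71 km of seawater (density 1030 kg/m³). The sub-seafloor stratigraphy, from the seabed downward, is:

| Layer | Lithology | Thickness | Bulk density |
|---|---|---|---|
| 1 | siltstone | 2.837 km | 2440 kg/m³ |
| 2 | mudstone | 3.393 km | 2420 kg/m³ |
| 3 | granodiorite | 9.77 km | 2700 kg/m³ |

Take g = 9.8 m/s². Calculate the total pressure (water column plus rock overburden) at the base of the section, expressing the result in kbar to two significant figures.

seawater: 1030 kg/m³ × 9.8 m/s² × 5710 m = 5.764×10^7 Pa = 0.5764 kbar
siltstone: 2440 kg/m³ × 9.8 m/s² × 2837 m = 6.784×10^7 Pa = 0.6784 kbar
mudstone: 2420 kg/m³ × 9.8 m/s² × 3393 m = 8.047×10^7 Pa = 0.8047 kbar
granodiorite: 2700 kg/m³ × 9.8 m/s² × 9770 m = 2.585×10^8 Pa = 2.585 kbar
Total = 0.5764 + 0.6784 + 0.8047 + 2.585 = 4.6446 kbar

4.6 kbar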